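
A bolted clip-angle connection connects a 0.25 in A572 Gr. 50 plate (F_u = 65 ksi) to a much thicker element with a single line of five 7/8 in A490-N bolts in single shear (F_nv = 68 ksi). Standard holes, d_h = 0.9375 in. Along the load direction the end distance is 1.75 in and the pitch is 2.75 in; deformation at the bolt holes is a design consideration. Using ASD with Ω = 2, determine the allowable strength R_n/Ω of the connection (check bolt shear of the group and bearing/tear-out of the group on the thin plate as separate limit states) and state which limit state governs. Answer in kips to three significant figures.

80.7 kips (bearing governs)

Bolt shear: A_b = π·0.875²/4 = 0.6013 in²; R_n = 68 × 0.6013 × 5 × 1 = 204.4 kips → 204.4 / 2 = 102 kips.
Bearing (1.2 l_c t F_u ≤ 2.4 d t F_u): upper limit = 2.4·0.875·0.25·65 = 34.12 kips.
  Edge l_c = 1.75 − 0.9375/2 = 1.281 → r_n = 24.98 kips; interior l_c = 2.75 − 0.9375 = 1.812 → r_n = 34.12 kips.
  R_n,bearing = 1·24.98 + 4·34.12 = 161.5 kips → 161.5 / 2 = 80.7 kips.
Bearing governs: 80.7 kips.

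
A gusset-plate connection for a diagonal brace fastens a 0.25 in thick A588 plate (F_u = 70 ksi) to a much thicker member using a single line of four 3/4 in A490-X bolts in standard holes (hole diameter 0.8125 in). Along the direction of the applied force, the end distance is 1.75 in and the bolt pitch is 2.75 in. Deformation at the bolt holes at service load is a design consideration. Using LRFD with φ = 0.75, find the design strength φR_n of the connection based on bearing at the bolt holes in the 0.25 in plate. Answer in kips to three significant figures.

Per bolt r_n = 1.2 l_c t F_u ≤ 2.4 d t F_u; upper limit = 2.4 × 0.75 × 0.25 × 70 = 31.5 kips.
Edge bolt: l_c = 1.75 − 0.8125/2 = 1.344 in → 1.2 × 1.344 × 0.25 × 70 = 28.22 → r_n = 28.22 kips.
Interior bolts: l_c = 2.75 − 0.8125 = 1.938 in → 1.2 × 1.938 × 0.25 × 70 = 40.69 → r_n = 31.5 kips.
R_n = 1 × 28.22 + 3 × 31.5 = 122.7 kips.
Design strength φR_n = 0.75 × 122.7 = 92 kips.

92 kips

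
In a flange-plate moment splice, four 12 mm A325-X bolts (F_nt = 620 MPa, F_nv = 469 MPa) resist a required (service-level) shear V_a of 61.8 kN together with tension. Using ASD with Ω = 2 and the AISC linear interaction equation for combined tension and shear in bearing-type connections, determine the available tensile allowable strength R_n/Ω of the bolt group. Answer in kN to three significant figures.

101 kN

A_b = π·12²/4 = 113.1 mm²; f_rv = 61.8 × 1000 / (4 × 113.1) = 136.6 MPa.
F'_nt = 1.3 F_nt − (Ω F_nt / F_nv) f_rv = 1.3·620 − (2·620/469)·136.6 = 444.8 MPa, capped at F_nt → F'_nt = 444.8 MPa.
R_n = F'_nt · A_b · n = 444.8 × 113.1 × 4 / 1000 = 201.2 kN.
Allowable strength R_n/Ω = 201.2 / 2 = 101 kN.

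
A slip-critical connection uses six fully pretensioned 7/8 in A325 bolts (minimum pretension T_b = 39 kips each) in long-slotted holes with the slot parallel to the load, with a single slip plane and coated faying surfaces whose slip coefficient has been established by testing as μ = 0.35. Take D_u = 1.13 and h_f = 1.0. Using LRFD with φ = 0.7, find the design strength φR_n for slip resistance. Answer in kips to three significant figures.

64.8 kips

R_n = μ · D_u · h_f · T_b · n_s · n_b = 0.35 × 1.13 × 1.0 × 39 × 1 × 6 = 92.55 kips.
Design strength φR_n = 0.7 × 92.55 = 64.8 kips.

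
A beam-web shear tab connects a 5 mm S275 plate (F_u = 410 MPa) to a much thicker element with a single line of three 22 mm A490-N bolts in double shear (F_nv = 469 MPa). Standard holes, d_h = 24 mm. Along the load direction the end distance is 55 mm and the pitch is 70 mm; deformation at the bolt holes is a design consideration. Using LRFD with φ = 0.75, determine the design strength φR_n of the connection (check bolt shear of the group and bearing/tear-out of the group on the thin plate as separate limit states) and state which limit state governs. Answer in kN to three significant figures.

242 kN (bearing governs)

Bolt shear: A_b = π·22²/4 = 380.1 mm²; R_n = 469 × 380.1 × 3 × 2 / 1000 = 1070 kN → 0.75 × 1070 = 802 kN.
Bearing (1.2 l_c t F_u ≤ 2.4 d t F_u): upper limit = 2.4·22·5·410 / 1000 = 108.2 kN.
  Edge l_c = 55 − 24/2 = 43 → r_n = 105.8 kN; interior l_c = 70 − 24 = 46 → r_n = 108.2 kN.
  R_n,bearing = 1·105.8 + 2·108.2 = 322.3 kN → 0.75 × 322.3 = 242 kN.
Bearing governs: 242 kN.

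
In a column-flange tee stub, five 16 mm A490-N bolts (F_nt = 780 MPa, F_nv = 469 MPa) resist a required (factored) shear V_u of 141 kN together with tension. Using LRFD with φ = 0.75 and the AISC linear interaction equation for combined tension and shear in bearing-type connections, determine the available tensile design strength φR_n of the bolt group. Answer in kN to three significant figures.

530 kN

A_b = π·16²/4 = 201.1 mm²; f_rv = 141 × 1000 / (5 × 201.1) = 140.3 MPa.
F'_nt = 1.3 F_nt − (F_nt / φF_nv) f_rv = 1.3·780 − (780/(0.75·469))·140.3 = 703 MPa, capped at F_nt → F'_nt = 703 MPa.
R_n = F'_nt · A_b · n = 703 × 201.1 × 5 / 1000 = 706.7 kN.
Design strength φR_n = 0.75 × 706.7 = 530 kN.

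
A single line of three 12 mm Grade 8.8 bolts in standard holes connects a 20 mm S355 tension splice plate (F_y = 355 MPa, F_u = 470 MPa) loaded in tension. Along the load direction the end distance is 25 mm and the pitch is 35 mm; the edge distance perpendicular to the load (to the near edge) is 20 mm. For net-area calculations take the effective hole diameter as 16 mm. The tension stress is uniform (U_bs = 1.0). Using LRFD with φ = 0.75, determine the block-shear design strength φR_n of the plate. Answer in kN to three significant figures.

Shear plane L_v = 25 + 2·35 = 95 mm; A_gv = 95 × 20 = 1900 mm².
A_nv = (95 − 2.5·16) × 20 = 1100 mm².
A_nt = (20 − 0.5·16) × 20 = 240 mm².
0.6 F_u A_nv = 310.2 kN; 0.6 F_y A_gv = 404.7 kN → shear rupture governs the shear term.
R_n = 310.2 + 1.0 × 470 × 240 / 1000 = 423 kN.
Design strength φR_n = 0.75 × 423 = 317 kN.

317 kN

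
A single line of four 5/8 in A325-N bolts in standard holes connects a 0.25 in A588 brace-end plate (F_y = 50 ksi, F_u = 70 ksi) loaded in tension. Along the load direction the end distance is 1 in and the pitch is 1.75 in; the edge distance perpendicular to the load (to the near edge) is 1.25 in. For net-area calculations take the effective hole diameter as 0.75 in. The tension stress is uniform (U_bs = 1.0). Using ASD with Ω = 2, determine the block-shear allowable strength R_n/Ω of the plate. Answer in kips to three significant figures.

26.7 kips

Shear plane L_v = 1 + 3·1.75 = 6.25 in; A_gv = 6.25 × 0.25 = 1.562 in².
A_nv = (6.25 − 3.5·0.75) × 0.25 = 0.9062 in².
A_nt = (1.25 − 0.5·0.75) × 0.25 = 0.2188 in².
0.6 F_u A_nv = 38.06 kips; 0.6 F_y A_gv = 46.88 kips → shear rupture governs the shear term.
R_n = 38.06 + 1.0 × 70 × 0.2188 = 53.38 kips.
Allowable strength R_n/Ω = 53.38 / 2 = 26.7 kips.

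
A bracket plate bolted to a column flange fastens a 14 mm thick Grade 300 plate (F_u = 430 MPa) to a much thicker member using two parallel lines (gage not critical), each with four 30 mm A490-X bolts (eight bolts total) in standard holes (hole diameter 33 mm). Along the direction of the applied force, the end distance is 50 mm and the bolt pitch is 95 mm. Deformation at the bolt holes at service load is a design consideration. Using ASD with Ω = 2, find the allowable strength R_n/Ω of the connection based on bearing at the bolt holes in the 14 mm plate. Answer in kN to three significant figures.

Per bolt r_n = 1.2 l_c t F_u ≤ 2.4 d t F_u; upper limit = 2.4 × 30 × 14 × 430 / 1000 = 433.4 kN.
Edge bolt: l_c = 50 − 33/2 = 33.5 mm → 1.2 × 33.5 × 14 × 430 / 1000 = 242 → r_n = 242 kN.
Interior bolts: l_c = 95 − 33 = 62 mm → 1.2 × 62 × 14 × 430 / 1000 = 447.9 → r_n = 433.4 kN.
R_n = 2 × 242 + 6 × 433.4 = 3085 kN.
Allowable strength R_n/Ω = 3085 / 2 = 1540 kN.

1540 kN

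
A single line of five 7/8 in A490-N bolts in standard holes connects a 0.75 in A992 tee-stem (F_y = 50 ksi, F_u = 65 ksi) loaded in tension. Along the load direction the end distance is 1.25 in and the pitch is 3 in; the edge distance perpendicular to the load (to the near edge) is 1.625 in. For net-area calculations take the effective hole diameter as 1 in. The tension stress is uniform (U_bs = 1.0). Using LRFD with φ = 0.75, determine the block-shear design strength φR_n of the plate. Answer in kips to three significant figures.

Shear plane L_v = 1.25 + 4·3 = 13.25 in; A_gv = 13.25 × 0.75 = 9.938 in².
A_nv = (13.25 − 4.5·1) × 0.75 = 6.562 in².
A_nt = (1.625 − 0.5·1) × 0.75 = 0.8438 in².
0.6 F_u A_nv = 255.9 kips; 0.6 F_y A_gv = 298.1 kips → shear rupture governs the shear term.
R_n = 255.9 + 1.0 × 65 × 0.8438 = 310.8 kips.
Design strength φR_n = 0.75 × 310.8 = 233 kips.

233 kips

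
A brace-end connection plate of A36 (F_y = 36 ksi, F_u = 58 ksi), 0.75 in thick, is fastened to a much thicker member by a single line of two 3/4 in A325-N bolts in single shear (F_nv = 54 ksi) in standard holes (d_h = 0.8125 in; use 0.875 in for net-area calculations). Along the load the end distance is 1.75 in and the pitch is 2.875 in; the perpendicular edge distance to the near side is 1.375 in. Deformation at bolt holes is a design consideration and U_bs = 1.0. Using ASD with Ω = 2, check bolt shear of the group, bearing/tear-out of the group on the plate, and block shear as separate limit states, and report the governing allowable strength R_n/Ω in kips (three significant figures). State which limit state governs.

Bolt shear: A_b = π·0.75²/4 = 0.4418 in²; R_n = 54 × 0.4418 × 2 × 1 = 47.71 kips → 47.71 / 2 = 23.9 kips.
Bearing: edge l_c = 1.344, r_n = 70.14 kips; interior l_c = 2.062, r_n = 78.3 kips; R_n = 70.14 + 1·78.3 = 148.4 kips → 74.2 kips.
Block shear: A_gv = 3.469, A_nv = 2.484, A_nt = 0.7031 in²; R_n = min(0.6F_uA_nv, 0.6F_yA_gv) + U_bs·F_u·A_nt = 115.7 kips → 57.9 kips.
Bolt shear governs: 23.9 kips.

23.9 kips (bolt shear governs)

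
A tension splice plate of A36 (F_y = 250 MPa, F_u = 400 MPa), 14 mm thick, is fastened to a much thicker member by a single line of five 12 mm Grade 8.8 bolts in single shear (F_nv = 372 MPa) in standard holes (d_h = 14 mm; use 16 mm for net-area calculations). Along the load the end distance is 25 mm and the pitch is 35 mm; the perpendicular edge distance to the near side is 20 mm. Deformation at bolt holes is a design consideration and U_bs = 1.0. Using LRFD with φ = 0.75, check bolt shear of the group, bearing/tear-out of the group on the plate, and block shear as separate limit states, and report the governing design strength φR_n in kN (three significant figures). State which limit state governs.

Bolt shear: A_b = π·12²/4 = 113.1 mm²; R_n = 372 × 113.1 × 5 × 1 / 1000 = 210.4 kN → 0.75 × 210.4 = 158 kN.
Bearing: edge l_c = 18, r_n = 121 kN; interior l_c = 21, r_n = 141.1 kN; R_n = 121 + 4·141.1 = 685.4 kN → 514 kN.
Block shear: A_gv = 2310, A_nv = 1302, A_nt = 168 mm²; R_n = min(0.6F_uA_nv, 0.6F_yA_gv) + U_bs·F_u·A_nt = 379.7 kN → 285 kN.
Bolt shear governs: 158 kN.

158 kN (bolt shear governs)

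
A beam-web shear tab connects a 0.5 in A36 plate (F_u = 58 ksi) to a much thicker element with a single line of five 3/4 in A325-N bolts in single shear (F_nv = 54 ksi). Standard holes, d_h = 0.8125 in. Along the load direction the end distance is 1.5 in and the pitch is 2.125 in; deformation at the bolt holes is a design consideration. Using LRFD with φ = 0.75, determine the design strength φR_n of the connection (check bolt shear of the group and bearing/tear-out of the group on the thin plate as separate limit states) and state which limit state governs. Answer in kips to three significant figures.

Bolt shear: A_b = π·0.75²/4 = 0.4418 in²; R_n = 54 × 0.4418 × 5 × 1 = 119.3 kips → 0.75 × 119.3 = 89.5 kips.
Bearing (1.2 l_c t F_u ≤ 2.4 d t F_u): upper limit = 2.4·0.75·0.5·58 = 52.2 kips.
  Edge l_c = 1.5 − 0.8125/2 = 1.094 → r_n = 38.06 kips; interior l_c = 2.125 − 0.8125 = 1.312 → r_n = 45.67 kips.
  R_n,bearing = 1·38.06 + 4·45.67 = 220.8 kips → 0.75 × 220.8 = 166 kips.
Bolt shear governs: 89.5 kips.

89.5 kips (bolt shear governs)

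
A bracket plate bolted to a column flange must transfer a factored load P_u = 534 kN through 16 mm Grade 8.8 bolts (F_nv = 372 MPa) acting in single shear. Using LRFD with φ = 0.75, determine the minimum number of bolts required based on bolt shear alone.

10 bolts

A_b = π·16²/4 = 201.1 mm².
Per-bolt design strength φR_n = 0.75 × 372 × 201.1 × 1 / 1000 = 56.1 kN.
n ≥ 534 / 56.1 = 9.519 → use 10 bolts.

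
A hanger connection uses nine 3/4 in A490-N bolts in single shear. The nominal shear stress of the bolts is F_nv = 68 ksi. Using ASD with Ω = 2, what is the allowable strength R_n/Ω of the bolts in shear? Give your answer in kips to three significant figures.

A_b = π × 0.75² / 4 = 0.4418 in².
R_n = F_nv · A_b · n · n_s = 68 × 0.4418 × 9 × 1 = 270.4 kips.
Allowable strength R_n/Ω = 270.4 / 2 = 135 kips.

135 kips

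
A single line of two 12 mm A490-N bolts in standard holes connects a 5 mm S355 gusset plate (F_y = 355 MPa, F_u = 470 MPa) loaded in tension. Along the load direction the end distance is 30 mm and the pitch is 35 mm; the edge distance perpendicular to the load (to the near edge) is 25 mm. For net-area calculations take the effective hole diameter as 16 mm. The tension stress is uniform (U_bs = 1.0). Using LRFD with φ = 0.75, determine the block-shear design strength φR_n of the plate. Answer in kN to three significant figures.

73.3 kN

Shear plane L_v = 30 + 1·35 = 65 mm; A_gv = 65 × 5 = 325 mm².
A_nv = (65 − 1.5·16) × 5 = 205 mm².
A_nt = (25 − 0.5·16) × 5 = 85 mm².
0.6 F_u A_nv = 57.81 kN; 0.6 F_y A_gv = 69.23 kN → shear rupture governs the shear term.
R_n = 57.81 + 1.0 × 470 × 85 / 1000 = 97.76 kN.
Design strength φR_n = 0.75 × 97.76 = 73.3 kN.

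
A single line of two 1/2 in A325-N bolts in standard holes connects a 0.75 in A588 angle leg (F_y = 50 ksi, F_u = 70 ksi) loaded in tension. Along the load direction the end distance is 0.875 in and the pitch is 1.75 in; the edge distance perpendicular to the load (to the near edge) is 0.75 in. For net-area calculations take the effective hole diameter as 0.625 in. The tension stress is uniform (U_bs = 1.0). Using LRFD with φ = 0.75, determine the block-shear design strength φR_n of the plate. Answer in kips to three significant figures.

57.1 kips

Shear plane L_v = 0.875 + 1·1.75 = 2.625 in; A_gv = 2.625 × 0.75 = 1.969 in².
A_nv = (2.625 − 1.5·0.625) × 0.75 = 1.266 in².
A_nt = (0.75 − 0.5·0.625) × 0.75 = 0.3281 in².
0.6 F_u A_nv = 53.16 kips; 0.6 F_y A_gv = 59.06 kips → shear rupture governs the shear term.
R_n = 53.16 + 1.0 × 70 × 0.3281 = 76.12 kips.
Design strength φR_n = 0.75 × 76.12 = 57.1 kips.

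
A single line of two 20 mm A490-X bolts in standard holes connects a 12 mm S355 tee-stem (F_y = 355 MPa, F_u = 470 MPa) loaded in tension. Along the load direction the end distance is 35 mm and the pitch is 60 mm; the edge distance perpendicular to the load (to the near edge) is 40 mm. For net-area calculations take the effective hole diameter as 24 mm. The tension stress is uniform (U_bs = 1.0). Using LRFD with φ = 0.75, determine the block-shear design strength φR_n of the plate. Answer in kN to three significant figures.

268 kN

Shear plane L_v = 35 + 1·60 = 95 mm; A_gv = 95 × 12 = 1140 mm².
A_nv = (95 − 1.5·24) × 12 = 708 mm².
A_nt = (40 − 0.5·24) × 12 = 336 mm².
0.6 F_u A_nv = 199.7 kN; 0.6 F_y A_gv = 242.8 kN → shear rupture governs the shear term.
R_n = 199.7 + 1.0 × 470 × 336 / 1000 = 357.6 kN.
Design strength φR_n = 0.75 × 357.6 = 268 kN.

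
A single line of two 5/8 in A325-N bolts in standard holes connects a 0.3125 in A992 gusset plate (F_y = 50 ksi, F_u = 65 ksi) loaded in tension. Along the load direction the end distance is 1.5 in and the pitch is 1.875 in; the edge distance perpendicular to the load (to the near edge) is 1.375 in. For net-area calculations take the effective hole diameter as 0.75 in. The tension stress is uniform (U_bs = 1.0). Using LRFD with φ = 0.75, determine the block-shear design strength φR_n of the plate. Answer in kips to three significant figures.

Shear plane L_v = 1.5 + 1·1.875 = 3.375 in; A_gv = 3.375 × 0.3125 = 1.055 in².
A_nv = (3.375 − 1.5·0.75) × 0.3125 = 0.7031 in².
A_nt = (1.375 − 0.5·0.75) × 0.3125 = 0.3125 in².
0.6 F_u A_nv = 27.42 kips; 0.6 F_y A_gv = 31.64 kips → shear rupture governs the shear term.
R_n = 27.42 + 1.0 × 65 × 0.3125 = 47.73 kips.
Design strength φR_n = 0.75 × 47.73 = 35.8 kips.

35.8 kips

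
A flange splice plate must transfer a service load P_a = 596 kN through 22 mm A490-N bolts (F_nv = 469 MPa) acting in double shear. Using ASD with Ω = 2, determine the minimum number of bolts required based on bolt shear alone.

4 bolts

A_b = π·22²/4 = 380.1 mm².
Per-bolt allowable strength R_n/Ω = 469 × 380.1 × 2 / 1000 / 2 = 178.3 kN.
n ≥ 596 / 178.3 = 3.343 → use 4 bolts.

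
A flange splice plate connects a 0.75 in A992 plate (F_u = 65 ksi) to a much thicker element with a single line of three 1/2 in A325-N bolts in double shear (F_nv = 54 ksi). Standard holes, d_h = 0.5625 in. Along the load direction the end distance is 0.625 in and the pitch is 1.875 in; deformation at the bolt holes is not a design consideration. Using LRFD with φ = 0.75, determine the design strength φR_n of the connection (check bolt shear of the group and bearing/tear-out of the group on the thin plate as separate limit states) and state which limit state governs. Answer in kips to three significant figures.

Bolt shear: A_b = π·0.5²/4 = 0.1963 in²; R_n = 54 × 0.1963 × 3 × 2 = 63.62 kips → 0.75 × 63.62 = 47.7 kips.
Bearing (1.5 l_c t F_u ≤ 3.0 d t F_u): upper limit = 3.0·0.5·0.75·65 = 73.12 kips.
  Edge l_c = 0.625 − 0.5625/2 = 0.3438 → r_n = 25.14 kips; interior l_c = 1.875 − 0.5625 = 1.312 → r_n = 73.12 kips.
  R_n,bearing = 1·25.14 + 2·73.12 = 171.4 kips → 0.75 × 171.4 = 129 kips.
Bolt shear governs: 47.7 kips.

47.7 kips (bolt shear governs)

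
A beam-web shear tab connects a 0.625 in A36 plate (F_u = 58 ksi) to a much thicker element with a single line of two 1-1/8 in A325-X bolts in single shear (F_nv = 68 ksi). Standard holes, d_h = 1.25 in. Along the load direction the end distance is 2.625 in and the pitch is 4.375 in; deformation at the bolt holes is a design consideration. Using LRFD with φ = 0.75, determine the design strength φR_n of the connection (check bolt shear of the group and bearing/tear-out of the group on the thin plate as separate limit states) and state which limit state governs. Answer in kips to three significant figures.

101 kips (bolt shear governs)

Bolt shear: A_b = π·1.125²/4 = 0.994 in²; R_n = 68 × 0.994 × 2 × 1 = 135.2 kips → 0.75 × 135.2 = 101 kips.
Bearing (1.2 l_c t F_u ≤ 2.4 d t F_u): upper limit = 2.4·1.125·0.625·58 = 97.87 kips.
  Edge l_c = 2.625 − 1.25/2 = 2 → r_n = 87 kips; interior l_c = 4.375 − 1.25 = 3.125 → r_n = 97.87 kips.
  R_n,bearing = 1·87 + 1·97.87 = 184.9 kips → 0.75 × 184.9 = 139 kips.
Bolt shear governs: 101 kips.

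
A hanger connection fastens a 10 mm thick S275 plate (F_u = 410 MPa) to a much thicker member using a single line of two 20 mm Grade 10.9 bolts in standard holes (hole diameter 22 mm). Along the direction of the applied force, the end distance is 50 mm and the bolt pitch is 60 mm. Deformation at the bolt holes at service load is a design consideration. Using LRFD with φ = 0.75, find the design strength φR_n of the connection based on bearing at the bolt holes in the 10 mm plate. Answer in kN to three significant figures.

284 kN

Per bolt r_n = 1.2 l_c t F_u ≤ 2.4 d t F_u; upper limit = 2.4 × 20 × 10 × 410 / 1000 = 196.8 kN.
Edge bolt: l_c = 50 − 22/2 = 39 mm → 1.2 × 39 × 10 × 410 / 1000 = 191.9 → r_n = 191.9 kN.
Interior bolts: l_c = 60 − 22 = 38 mm → 1.2 × 38 × 10 × 410 / 1000 = 187 → r_n = 187 kN.
R_n = 1 × 191.9 + 1 × 187 = 378.8 kN.
Design strength φR_n = 0.75 × 378.8 = 284 kN.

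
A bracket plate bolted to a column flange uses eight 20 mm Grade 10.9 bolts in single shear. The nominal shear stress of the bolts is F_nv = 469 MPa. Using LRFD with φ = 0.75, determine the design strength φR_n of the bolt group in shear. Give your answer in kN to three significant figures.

A_b = π × 20² / 4 = 314.2 mm².
R_n = F_nv · A_b · n · n_s = 469 × 314.2 × 8 × 1 / 1000 = 1179 kN.
Design strength φR_n = 0.75 × 1179 = 884 kN.

884 kN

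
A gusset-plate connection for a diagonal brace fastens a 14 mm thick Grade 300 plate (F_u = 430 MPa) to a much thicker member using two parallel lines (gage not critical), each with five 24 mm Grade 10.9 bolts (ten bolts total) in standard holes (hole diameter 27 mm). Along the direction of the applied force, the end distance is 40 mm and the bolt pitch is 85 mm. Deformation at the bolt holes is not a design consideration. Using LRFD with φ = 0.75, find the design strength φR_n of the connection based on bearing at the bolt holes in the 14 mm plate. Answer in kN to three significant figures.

Per bolt r_n = 1.5 l_c t F_u ≤ 3.0 d t F_u; upper limit = 3.0 × 24 × 14 × 430 / 1000 = 433.4 kN.
Edge bolt: l_c = 40 − 27/2 = 26.5 mm → 1.5 × 26.5 × 14 × 430 / 1000 = 239.3 → r_n = 239.3 kN.
Interior bolts: l_c = 85 − 27 = 58 mm → 1.5 × 58 × 14 × 430 / 1000 = 523.7 → r_n = 433.4 kN.
R_n = 2 × 239.3 + 8 × 433.4 = 3946 kN.
Design strength φR_n = 0.75 × 3946 = 2960 kN.

2960 kN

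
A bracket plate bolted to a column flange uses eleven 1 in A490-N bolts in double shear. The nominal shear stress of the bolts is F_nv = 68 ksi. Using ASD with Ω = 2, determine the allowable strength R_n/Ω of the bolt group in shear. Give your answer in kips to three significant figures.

587 kips

A_b = π × 1² / 4 = 0.7854 in².
R_n = F_nv · A_b · n · n_s = 68 × 0.7854 × 11 × 2 = 1175 kips.
Allowable strength R_n/Ω = 1175 / 2 = 587 kips.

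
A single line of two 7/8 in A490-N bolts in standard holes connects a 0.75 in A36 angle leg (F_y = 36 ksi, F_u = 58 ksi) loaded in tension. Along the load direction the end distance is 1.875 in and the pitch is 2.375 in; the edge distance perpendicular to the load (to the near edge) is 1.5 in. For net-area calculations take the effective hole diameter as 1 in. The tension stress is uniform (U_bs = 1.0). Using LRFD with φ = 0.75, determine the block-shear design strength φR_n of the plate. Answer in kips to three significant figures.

Shear plane L_v = 1.875 + 1·2.375 = 4.25 in; A_gv = 4.25 × 0.75 = 3.188 in².
A_nv = (4.25 − 1.5·1) × 0.75 = 2.062 in².
A_nt = (1.5 − 0.5·1) × 0.75 = 0.75 in².
0.6 F_u A_nv = 71.77 kips; 0.6 F_y A_gv = 68.85 kips → shear yielding governs the shear term.
R_n = 68.85 + 1.0 × 58 × 0.75 = 112.3 kips.
Design strength φR_n = 0.75 × 112.3 = 84.3 kips.

84.3 kips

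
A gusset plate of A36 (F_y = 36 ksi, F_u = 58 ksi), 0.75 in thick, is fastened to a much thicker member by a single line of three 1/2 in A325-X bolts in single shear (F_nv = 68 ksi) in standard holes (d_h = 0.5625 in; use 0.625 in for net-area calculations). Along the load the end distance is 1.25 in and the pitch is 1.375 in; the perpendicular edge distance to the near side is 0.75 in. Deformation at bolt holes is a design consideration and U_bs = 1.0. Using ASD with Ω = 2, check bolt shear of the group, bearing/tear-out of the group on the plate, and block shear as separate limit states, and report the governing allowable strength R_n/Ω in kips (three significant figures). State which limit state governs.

20 kips (bolt shear governs)

Bolt shear: A_b = π·0.5²/4 = 0.1963 in²; R_n = 68 × 0.1963 × 3 × 1 = 40.06 kips → 40.06 / 2 = 20 kips.
Bearing: edge l_c = 0.9688, r_n = 50.57 kips; interior l_c = 0.8125, r_n = 42.41 kips; R_n = 50.57 + 2·42.41 = 135.4 kips → 67.7 kips.
Block shear: A_gv = 3, A_nv = 1.828, A_nt = 0.3281 in²; R_n = min(0.6F_uA_nv, 0.6F_yA_gv) + U_bs·F_u·A_nt = 82.65 kips → 41.3 kips.
Bolt shear governs: 20 kips.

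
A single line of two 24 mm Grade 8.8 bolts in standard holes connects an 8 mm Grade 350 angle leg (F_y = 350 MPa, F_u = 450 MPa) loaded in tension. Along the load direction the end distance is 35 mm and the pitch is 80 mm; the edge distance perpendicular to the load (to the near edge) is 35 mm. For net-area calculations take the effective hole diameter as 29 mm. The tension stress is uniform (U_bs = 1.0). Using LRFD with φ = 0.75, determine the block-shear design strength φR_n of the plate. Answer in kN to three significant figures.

171 kN

Shear plane L_v = 35 + 1·80 = 115 mm; A_gv = 115 × 8 = 920 mm².
A_nv = (115 − 1.5·29) × 8 = 572 mm².
A_nt = (35 − 0.5·29) × 8 = 164 mm².
0.6 F_u A_nv = 154.4 kN; 0.6 F_y A_gv = 193.2 kN → shear rupture governs the shear term.
R_n = 154.4 + 1.0 × 450 × 164 / 1000 = 228.2 kN.
Design strength φR_n = 0.75 × 228.2 = 171 kN.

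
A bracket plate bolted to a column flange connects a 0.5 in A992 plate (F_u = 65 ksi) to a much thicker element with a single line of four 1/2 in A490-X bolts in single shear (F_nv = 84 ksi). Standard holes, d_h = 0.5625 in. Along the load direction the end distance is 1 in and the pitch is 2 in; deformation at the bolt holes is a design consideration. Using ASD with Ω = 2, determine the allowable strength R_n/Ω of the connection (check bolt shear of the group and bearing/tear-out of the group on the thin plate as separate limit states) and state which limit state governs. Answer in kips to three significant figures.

33 kips (bolt shear governs)

Bolt shear: A_b = π·0.5²/4 = 0.1963 in²; R_n = 84 × 0.1963 × 4 × 1 = 65.97 kips → 65.97 / 2 = 33 kips.
Bearing (1.2 l_c t F_u ≤ 2.4 d t F_u): upper limit = 2.4·0.5·0.5·65 = 39 kips.
  Edge l_c = 1 − 0.5625/2 = 0.7188 → r_n = 28.03 kips; interior l_c = 2 − 0.5625 = 1.438 → r_n = 39 kips.
  R_n,bearing = 1·28.03 + 3·39 = 145 kips → 145 / 2 = 72.5 kips.
Bolt shear governs: 33 kips.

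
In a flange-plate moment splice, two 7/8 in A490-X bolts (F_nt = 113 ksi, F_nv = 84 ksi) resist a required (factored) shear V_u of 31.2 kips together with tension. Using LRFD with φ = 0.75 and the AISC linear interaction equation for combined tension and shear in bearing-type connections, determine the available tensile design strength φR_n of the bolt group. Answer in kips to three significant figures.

A_b = π·0.875²/4 = 0.6013 in²; f_rv = 31.2 / (2 × 0.6013) = 25.94 ksi.
F'_nt = 1.3 F_nt − (F_nt / φF_nv) f_rv = 1.3·113 − (113/(0.75·84))·25.94 = 100.4 ksi, capped at F_nt → F'_nt = 100.4 ksi.
R_n = F'_nt · A_b · n = 100.4 × 0.6013 × 2 = 120.7 kips.
Design strength φR_n = 0.75 × 120.7 = 90.5 kips.

90.5 kips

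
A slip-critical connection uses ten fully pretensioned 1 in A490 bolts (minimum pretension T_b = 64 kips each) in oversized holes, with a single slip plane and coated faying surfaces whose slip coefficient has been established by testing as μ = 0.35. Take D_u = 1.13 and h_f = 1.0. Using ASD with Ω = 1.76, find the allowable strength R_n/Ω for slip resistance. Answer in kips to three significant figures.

R_n = μ · D_u · h_f · T_b · n_s · n_b = 0.35 × 1.13 × 1.0 × 64 × 1 × 10 = 253.1 kips.
Allowable strength R_n/Ω = 253.1 / 1.76 = 144 kips.

144 kips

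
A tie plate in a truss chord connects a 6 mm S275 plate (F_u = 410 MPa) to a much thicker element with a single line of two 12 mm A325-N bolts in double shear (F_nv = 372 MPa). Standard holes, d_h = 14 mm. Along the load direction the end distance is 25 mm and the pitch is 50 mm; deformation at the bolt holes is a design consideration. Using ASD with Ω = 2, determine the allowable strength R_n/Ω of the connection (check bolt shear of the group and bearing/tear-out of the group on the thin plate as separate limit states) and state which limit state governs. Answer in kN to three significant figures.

62 kN (bearing governs)

Bolt shear: A_b = π·12²/4 = 113.1 mm²; R_n = 372 × 113.1 × 2 × 2 / 1000 = 168.3 kN → 168.3 / 2 = 84.1 kN.
Bearing (1.2 l_c t F_u ≤ 2.4 d t F_u): upper limit = 2.4·12·6·410 / 1000 = 70.85 kN.
  Edge l_c = 25 − 14/2 = 18 → r_n = 53.14 kN; interior l_c = 50 − 14 = 36 → r_n = 70.85 kN.
  R_n,bearing = 1·53.14 + 1·70.85 = 124 kN → 124 / 2 = 62 kN.
Bearing governs: 62 kN.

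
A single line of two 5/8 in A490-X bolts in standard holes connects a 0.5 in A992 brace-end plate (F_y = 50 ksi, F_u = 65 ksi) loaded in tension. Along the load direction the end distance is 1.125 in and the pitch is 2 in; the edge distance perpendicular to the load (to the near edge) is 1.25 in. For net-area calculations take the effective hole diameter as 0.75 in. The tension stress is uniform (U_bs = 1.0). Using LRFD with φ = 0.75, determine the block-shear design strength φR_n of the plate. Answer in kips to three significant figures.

50.6 kips

Shear plane L_v = 1.125 + 1·2 = 3.125 in; A_gv = 3.125 × 0.5 = 1.562 in².
A_nv = (3.125 − 1.5·0.75) × 0.5 = 1 in².
A_nt = (1.25 − 0.5·0.75) × 0.5 = 0.4375 in².
0.6 F_u A_nv = 39 kips; 0.6 F_y A_gv = 46.88 kips → shear rupture governs the shear term.
R_n = 39 + 1.0 × 65 × 0.4375 = 67.44 kips.
Design strength φR_n = 0.75 × 67.44 = 50.6 kips.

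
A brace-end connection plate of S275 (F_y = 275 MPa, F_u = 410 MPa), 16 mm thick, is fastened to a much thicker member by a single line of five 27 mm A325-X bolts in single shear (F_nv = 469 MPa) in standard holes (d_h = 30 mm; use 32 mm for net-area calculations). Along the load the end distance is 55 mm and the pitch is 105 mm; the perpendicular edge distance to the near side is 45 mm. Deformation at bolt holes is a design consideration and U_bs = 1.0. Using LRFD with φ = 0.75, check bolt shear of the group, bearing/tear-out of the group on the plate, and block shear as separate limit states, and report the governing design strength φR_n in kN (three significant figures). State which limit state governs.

Bolt shear: A_b = π·27²/4 = 572.6 mm²; R_n = 469 × 572.6 × 5 × 1 / 1000 = 1343 kN → 0.75 × 1343 = 1010 kN.
Bearing: edge l_c = 40, r_n = 314.9 kN; interior l_c = 75, r_n = 425.1 kN; R_n = 314.9 + 4·425.1 = 2015 kN → 1510 kN.
Block shear: A_gv = 7600, A_nv = 5296, A_nt = 464 mm²; R_n = min(0.6F_uA_nv, 0.6F_yA_gv) + U_bs·F_u·A_nt = 1444 kN → 1080 kN.
Bolt shear governs: 1010 kN.

1010 kN (bolt shear governs)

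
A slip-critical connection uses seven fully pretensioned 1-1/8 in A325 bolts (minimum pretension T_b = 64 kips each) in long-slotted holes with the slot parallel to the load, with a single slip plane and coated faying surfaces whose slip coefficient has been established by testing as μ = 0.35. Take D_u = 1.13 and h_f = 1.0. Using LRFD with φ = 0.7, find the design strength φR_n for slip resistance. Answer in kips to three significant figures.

R_n = μ · D_u · h_f · T_b · n_s · n_b = 0.35 × 1.13 × 1.0 × 64 × 1 × 7 = 177.2 kips.
Design strength φR_n = 0.7 × 177.2 = 124 kips.

124 kips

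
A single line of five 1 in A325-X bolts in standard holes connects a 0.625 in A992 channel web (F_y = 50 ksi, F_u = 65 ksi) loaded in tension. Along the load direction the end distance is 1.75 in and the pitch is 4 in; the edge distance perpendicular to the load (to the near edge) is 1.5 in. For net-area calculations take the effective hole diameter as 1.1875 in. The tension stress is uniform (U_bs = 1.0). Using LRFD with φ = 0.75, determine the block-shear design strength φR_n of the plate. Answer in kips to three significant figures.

254 kips

Shear plane L_v = 1.75 + 4·4 = 17.75 in; A_gv = 17.75 × 0.625 = 11.09 in².
A_nv = (17.75 − 4.5·1.1875) × 0.625 = 7.754 in².
A_nt = (1.5 − 0.5·1.1875) × 0.625 = 0.5664 in².
0.6 F_u A_nv = 302.4 kips; 0.6 F_y A_gv = 332.8 kips → shear rupture governs the shear term.
R_n = 302.4 + 1.0 × 65 × 0.5664 = 339.2 kips.
Design strength φR_n = 0.75 × 339.2 = 254 kips.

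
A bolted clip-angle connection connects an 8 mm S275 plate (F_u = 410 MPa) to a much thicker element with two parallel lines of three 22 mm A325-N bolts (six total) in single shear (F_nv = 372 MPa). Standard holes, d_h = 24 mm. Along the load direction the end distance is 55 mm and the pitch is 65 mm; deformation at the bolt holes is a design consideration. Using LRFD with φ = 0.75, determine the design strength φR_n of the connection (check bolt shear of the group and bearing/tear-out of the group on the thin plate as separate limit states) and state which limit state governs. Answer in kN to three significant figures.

Bolt shear: A_b = π·22²/4 = 380.1 mm²; R_n = 372 × 380.1 × 6 × 1 / 1000 = 848.5 kN → 0.75 × 848.5 = 636 kN.
Bearing (1.2 l_c t F_u ≤ 2.4 d t F_u): upper limit = 2.4·22·8·410 / 1000 = 173.2 kN.
  Edge l_c = 55 − 24/2 = 43 → r_n = 169.2 kN; interior l_c = 65 − 24 = 41 → r_n = 161.4 kN.
  R_n,bearing = 2·169.2 + 4·161.4 = 984 kN → 0.75 × 984 = 738 kN.
Bolt shear governs: 636 kN.

636 kN (bolt shear governs)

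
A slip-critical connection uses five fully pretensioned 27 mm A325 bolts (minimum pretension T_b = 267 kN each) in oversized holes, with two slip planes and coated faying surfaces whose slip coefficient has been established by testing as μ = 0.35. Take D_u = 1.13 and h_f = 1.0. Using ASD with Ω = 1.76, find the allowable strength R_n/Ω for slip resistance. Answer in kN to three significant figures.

600 kN

R_n = μ · D_u · h_f · T_b · n_s · n_b = 0.35 × 1.13 × 1.0 × 267 × 2 × 5 = 1056 kN.
Allowable strength R_n/Ω = 1056 / 1.76 = 600 kN.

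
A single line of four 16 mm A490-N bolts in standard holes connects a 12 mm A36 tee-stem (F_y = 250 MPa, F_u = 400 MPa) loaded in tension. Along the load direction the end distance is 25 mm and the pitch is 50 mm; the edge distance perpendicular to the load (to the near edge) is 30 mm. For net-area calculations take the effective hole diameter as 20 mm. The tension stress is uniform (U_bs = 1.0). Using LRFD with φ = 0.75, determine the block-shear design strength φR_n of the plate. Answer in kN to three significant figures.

Shear plane L_v = 25 + 3·50 = 175 mm; A_gv = 175 × 12 = 2100 mm².
A_nv = (175 − 3.5·20) × 12 = 1260 mm².
A_nt = (30 − 0.5·20) × 12 = 240 mm².
0.6 F_u A_nv = 302.4 kN; 0.6 F_y A_gv = 315 kN → shear rupture governs the shear term.
R_n = 302.4 + 1.0 × 400 × 240 / 1000 = 398.4 kN.
Design strength φR_n = 0.75 × 398.4 = 299 kN.

299 kN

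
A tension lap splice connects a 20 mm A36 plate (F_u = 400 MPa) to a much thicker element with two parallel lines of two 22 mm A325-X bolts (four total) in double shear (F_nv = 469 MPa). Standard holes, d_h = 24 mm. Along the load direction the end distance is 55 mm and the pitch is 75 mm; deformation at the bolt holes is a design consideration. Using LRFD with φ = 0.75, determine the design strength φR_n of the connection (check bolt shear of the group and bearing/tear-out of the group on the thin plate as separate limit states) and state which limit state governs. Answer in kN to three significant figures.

Bolt shear: A_b = π·22²/4 = 380.1 mm²; R_n = 469 × 380.1 × 4 × 2 / 1000 = 1426 kN → 0.75 × 1426 = 1070 kN.
Bearing (1.2 l_c t F_u ≤ 2.4 d t F_u): upper limit = 2.4·22·20·400 / 1000 = 422.4 kN.
  Edge l_c = 55 − 24/2 = 43 → r_n = 412.8 kN; interior l_c = 75 − 24 = 51 → r_n = 422.4 kN.
  R_n,bearing = 2·412.8 + 2·422.4 = 1670 kN → 0.75 × 1670 = 1250 kN.
Bolt shear governs: 1070 kN.

1070 kN (bolt shear governs)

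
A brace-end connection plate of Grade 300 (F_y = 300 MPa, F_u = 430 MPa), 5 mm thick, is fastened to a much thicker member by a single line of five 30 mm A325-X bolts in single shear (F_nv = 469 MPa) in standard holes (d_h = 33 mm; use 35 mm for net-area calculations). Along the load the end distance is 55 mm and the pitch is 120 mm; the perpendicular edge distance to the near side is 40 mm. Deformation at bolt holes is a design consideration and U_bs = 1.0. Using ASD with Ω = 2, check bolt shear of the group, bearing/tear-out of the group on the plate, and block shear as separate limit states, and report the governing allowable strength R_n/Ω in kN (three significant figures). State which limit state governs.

Bolt shear: A_b = π·30²/4 = 706.9 mm²; R_n = 469 × 706.9 × 5 × 1 / 1000 = 1658 kN → 1658 / 2 = 829 kN.
Bearing: edge l_c = 38.5, r_n = 99.33 kN; interior l_c = 87, r_n = 154.8 kN; R_n = 99.33 + 4·154.8 = 718.5 kN → 359 kN.
Block shear: A_gv = 2675, A_nv = 1888, A_nt = 112.5 mm²; R_n = min(0.6F_uA_nv, 0.6F_yA_gv) + U_bs·F_u·A_nt = 529.9 kN → 265 kN.
Block shear governs: 265 kN.

265 kN (block shear governs)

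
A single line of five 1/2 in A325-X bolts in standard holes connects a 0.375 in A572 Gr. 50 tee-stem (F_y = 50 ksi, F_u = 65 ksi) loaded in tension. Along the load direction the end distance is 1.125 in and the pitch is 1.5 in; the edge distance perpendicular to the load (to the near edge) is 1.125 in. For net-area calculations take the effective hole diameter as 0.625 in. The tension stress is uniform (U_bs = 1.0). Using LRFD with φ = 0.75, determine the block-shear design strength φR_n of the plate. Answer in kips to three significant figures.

Shear plane L_v = 1.125 + 4·1.5 = 7.125 in; A_gv = 7.125 × 0.375 = 2.672 in².
A_nv = (7.125 − 4.5·0.625) × 0.375 = 1.617 in².
A_nt = (1.125 − 0.5·0.625) × 0.375 = 0.3047 in².
0.6 F_u A_nv = 63.07 kips; 0.6 F_y A_gv = 80.16 kips → shear rupture governs the shear term.
R_n = 63.07 + 1.0 × 65 × 0.3047 = 82.88 kips.
Design strength φR_n = 0.75 × 82.88 = 62.2 kips.

62.2 kips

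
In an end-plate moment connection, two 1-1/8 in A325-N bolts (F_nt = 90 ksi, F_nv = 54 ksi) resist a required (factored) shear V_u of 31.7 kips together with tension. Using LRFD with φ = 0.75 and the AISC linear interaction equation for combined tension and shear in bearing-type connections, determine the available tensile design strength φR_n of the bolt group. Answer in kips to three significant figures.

A_b = π·1.125²/4 = 0.994 in²; f_rv = 31.7 / (2 × 0.994) = 15.95 ksi.
F'_nt = 1.3 F_nt − (F_nt / φF_nv) f_rv = 1.3·90 − (90/(0.75·54))·15.95 = 81.57 ksi, capped at F_nt → F'_nt = 81.57 ksi.
R_n = F'_nt · A_b · n = 81.57 × 0.994 × 2 = 162.2 kips.
Design strength φR_n = 0.75 × 162.2 = 122 kips.

122 kips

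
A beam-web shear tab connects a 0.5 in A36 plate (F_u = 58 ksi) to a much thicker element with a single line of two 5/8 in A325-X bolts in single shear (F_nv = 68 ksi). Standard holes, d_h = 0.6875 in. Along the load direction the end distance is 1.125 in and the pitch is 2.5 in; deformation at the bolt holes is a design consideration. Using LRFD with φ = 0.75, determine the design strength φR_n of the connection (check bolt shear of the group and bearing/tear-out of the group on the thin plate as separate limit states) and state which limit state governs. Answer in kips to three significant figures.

Bolt shear: A_b = π·0.625²/4 = 0.3068 in²; R_n = 68 × 0.3068 × 2 × 1 = 41.72 kips → 0.75 × 41.72 = 31.3 kips.
Bearing (1.2 l_c t F_u ≤ 2.4 d t F_u): upper limit = 2.4·0.625·0.5·58 = 43.5 kips.
  Edge l_c = 1.125 − 0.6875/2 = 0.7812 → r_n = 27.19 kips; interior l_c = 2.5 − 0.6875 = 1.812 → r_n = 43.5 kips.
  R_n,bearing = 1·27.19 + 1·43.5 = 70.69 kips → 0.75 × 70.69 = 53 kips.
Bolt shear governs: 31.3 kips.

31.3 kips (bolt shear governs)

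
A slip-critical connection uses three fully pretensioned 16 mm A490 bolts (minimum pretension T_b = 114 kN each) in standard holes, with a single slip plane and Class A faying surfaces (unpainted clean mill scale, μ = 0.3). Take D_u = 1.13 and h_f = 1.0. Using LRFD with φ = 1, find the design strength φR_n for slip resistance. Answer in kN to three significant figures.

R_n = μ · D_u · h_f · T_b · n_s · n_b = 0.3 × 1.13 × 1.0 × 114 × 1 × 3 = 115.9 kN.
Design strength φR_n = 1 × 115.9 = 116 kN.

116 kN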